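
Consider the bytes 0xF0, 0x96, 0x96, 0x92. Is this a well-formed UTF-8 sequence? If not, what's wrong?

valid

Leading byte 0xF0 = 11110000 → 4-byte form.
Continuation bytes 0x96=10010110, 0x96=10010110, 0x92=10010010 all match 10xxxxxx.
Decoded value 0x16592 is ≥ 0x10000 (shortest form) and not a surrogate.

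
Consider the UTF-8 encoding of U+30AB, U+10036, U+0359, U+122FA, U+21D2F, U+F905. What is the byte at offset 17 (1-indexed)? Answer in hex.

0xAF

1-indexed offset 17 is 0-indexed offset 16.
U+30AB → 3-byte form E3 82 AB at offsets 0–2.
U+10036 → 4-byte form F0 90 80 B6 at offsets 3–6.
U+0359 → 2-byte form CD 99 at offsets 7–8.
U+122FA → 4-byte form F0 92 8B BA at offsets 9–12.
U+21D2F → 4-byte form F0 A1 B4 AF at offsets 13–16.
Offset 16 falls in char 5's range; it's byte 4 of F0 A1 B4 AF = 0xAF.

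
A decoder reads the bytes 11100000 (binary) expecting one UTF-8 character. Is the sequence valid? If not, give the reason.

Leading byte 0xE0 = 11100000 → 3-byte form, but only 1 byte is present.

invalid (sequence truncated)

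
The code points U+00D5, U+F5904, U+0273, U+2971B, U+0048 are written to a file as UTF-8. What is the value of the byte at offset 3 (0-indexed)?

U+00D5 → 2-byte form C3 95 at offsets 0–1.
U+F5904 → 4-byte form F3 B5 A4 84 at offsets 2–5.
Offset 3 falls in char 2's range; it's byte 2 of F3 B5 A4 84 = 0xB5.

0xB5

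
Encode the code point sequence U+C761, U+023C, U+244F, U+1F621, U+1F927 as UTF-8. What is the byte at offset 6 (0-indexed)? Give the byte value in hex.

0x91

U+C761 → 3-byte form EC 9D A1 at offsets 0–2.
U+023C → 2-byte form C8 BC at offsets 3–4.
U+244F → 3-byte form E2 91 8F at offsets 5–7.
Offset 6 falls in char 3's range; it's byte 2 of E2 91 8F = 0x91.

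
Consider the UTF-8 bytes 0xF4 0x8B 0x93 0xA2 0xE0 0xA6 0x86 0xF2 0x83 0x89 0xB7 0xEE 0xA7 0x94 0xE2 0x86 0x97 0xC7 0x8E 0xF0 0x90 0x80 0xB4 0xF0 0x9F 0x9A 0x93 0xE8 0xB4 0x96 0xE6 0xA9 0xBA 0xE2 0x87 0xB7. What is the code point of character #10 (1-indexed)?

U+6A7A

Offset 0: leading byte 0xF4 = 11110100 → 4-byte char #1 = F4 8B 93 A2.
Offset 4: leading byte 0xE0 = 11100000 → 3-byte char #2 = E0 A6 86.
Offset 7: leading byte 0xF2 = 11110010 → 4-byte char #3 = F2 83 89 B7.
Offset 11: leading byte 0xEE = 11101110 → 3-byte char #4 = EE A7 94.
Offset 14: leading byte 0xE2 = 11100010 → 3-byte char #5 = E2 86 97.
Offset 17: leading byte 0xC7 = 11000111 → 2-byte char #6 = C7 8E.
Offset 19: leading byte 0xF0 = 11110000 → 4-byte char #7 = F0 90 80 B4.
Offset 23: leading byte 0xF0 = 11110000 → 4-byte char #8 = F0 9F 9A 93.
Offset 27: leading byte 0xE8 = 11101000 → 3-byte char #9 = E8 B4 96.
Offset 30: leading byte 0xE6 = 11100110 → 3-byte char #10 = E6 A9 BA.
Leading byte 0xE6 = 11100110 matches 1110xxxx → 3-byte sequence.
Byte 1: 0xE6 = 11100110, payload 0110 (4 bits).
Byte 2: 0xA9 = 10101001 (10xxxxxx ✓), payload 101001.
Byte 3: 0xBA = 10111010 (10xxxxxx ✓), payload 111010.
Concatenate: 0110101001111010 = 0x6A7A (16 bits → U+6A7A).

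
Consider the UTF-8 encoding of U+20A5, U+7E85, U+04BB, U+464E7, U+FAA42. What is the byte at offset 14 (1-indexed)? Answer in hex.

1-indexed offset 14 is 0-indexed offset 13.
U+20A5 → 3-byte form E2 82 A5 at offsets 0–2.
U+7E85 → 3-byte form E7 BA 85 at offsets 3–5.
U+04BB → 2-byte form D2 BB at offsets 6–7.
U+464E7 → 4-byte form F1 86 93 A7 at offsets 8–11.
U+FAA42 → 4-byte form F3 BA A9 82 at offsets 12–15.
Offset 13 falls in char 5's range; it's byte 2 of F3 BA A9 82 = 0xBA.

0xBA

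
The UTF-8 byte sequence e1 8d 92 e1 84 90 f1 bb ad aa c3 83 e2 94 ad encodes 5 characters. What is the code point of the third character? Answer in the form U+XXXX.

U+7BB6A

Offset 0: leading byte 0xE1 = 11100001 → 3-byte char #1 = E1 8D 92.
Offset 3: leading byte 0xE1 = 11100001 → 3-byte char #2 = E1 84 90.
Offset 6: leading byte 0xF1 = 11110001 → 4-byte char #3 = F1 BB AD AA.
Leading byte 0xF1 = 11110001 matches 11110xxx → 4-byte sequence.
Byte 1: 0xF1 = 11110001, payload 001 (3 bits).
Byte 2: 0xBB = 10111011 (10xxxxxx ✓), payload 111011.
Byte 3: 0xAD = 10101101 (10xxxxxx ✓), payload 101101.
Byte 4: 0xAA = 10101010 (10xxxxxx ✓), payload 101010.
Concatenate: 001111011101101101010 = 0x7BB6A (21 bits → U+7BB6A).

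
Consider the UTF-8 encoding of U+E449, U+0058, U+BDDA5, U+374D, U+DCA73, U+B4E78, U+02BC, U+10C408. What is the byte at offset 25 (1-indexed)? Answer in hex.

1-indexed offset 25 is 0-indexed offset 24.
U+E449 → 3-byte form EE 91 89 at offsets 0–2.
U+0058 → 1-byte form 58 at offsets 3–3.
U+BDDA5 → 4-byte form F2 BD B6 A5 at offsets 4–7.
U+374D → 3-byte form E3 9D 8D at offsets 8–10.
U+DCA73 → 4-byte form F3 9C A9 B3 at offsets 11–14.
U+B4E78 → 4-byte form F2 B4 B9 B8 at offsets 15–18.
U+02BC → 2-byte form CA BC at offsets 19–20.
U+10C408 → 4-byte form F4 8C 90 88 at offsets 21–24.
Offset 24 falls in char 8's range; it's byte 4 of F4 8C 90 88 = 0x88.

0x88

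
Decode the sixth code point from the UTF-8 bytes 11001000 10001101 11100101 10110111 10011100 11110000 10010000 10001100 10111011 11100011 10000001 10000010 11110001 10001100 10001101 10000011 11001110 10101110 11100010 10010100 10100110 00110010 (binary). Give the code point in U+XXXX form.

Offset 0: leading byte 0xC8 = 11001000 → 2-byte char #1 = C8 8D.
Offset 2: leading byte 0xE5 = 11100101 → 3-byte char #2 = E5 B7 9C.
Offset 5: leading byte 0xF0 = 11110000 → 4-byte char #3 = F0 90 8C BB.
Offset 9: leading byte 0xE3 = 11100011 → 3-byte char #4 = E3 81 82.
Offset 12: leading byte 0xF1 = 11110001 → 4-byte char #5 = F1 8C 8D 83.
Offset 16: leading byte 0xCE = 11001110 → 2-byte char #6 = CE AE.
Leading byte 0xCE = 11001110 matches 110xxxxx → 2-byte sequence.
Byte 1: 0xCE = 11001110, payload 01110 (5 bits).
Byte 2: 0xAE = 10101110 (10xxxxxx ✓), payload 101110.
Concatenate: 01110101110 = 0x3AE (11 bits → U+03AE).

U+03AE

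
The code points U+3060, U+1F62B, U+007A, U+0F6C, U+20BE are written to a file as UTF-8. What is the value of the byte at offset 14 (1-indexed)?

1-indexed offset 14 is 0-indexed offset 13.
U+3060 → 3-byte form E3 81 A0 at offsets 0–2.
U+1F62B → 4-byte form F0 9F 98 AB at offsets 3–6.
U+007A → 1-byte form 7A at offsets 7–7.
U+0F6C → 3-byte form E0 BD AC at offsets 8–10.
U+20BE → 3-byte form E2 82 BE at offsets 11–13.
Offset 13 falls in char 5's range; it's byte 3 of E2 82 BE = 0xBE.

0xBE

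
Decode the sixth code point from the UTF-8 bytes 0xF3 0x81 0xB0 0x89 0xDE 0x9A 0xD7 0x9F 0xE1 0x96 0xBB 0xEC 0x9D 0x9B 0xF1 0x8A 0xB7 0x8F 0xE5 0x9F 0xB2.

Offset 0: leading byte 0xF3 = 11110011 → 4-byte char #1 = F3 81 B0 89.
Offset 4: leading byte 0xDE = 11011110 → 2-byte char #2 = DE 9A.
Offset 6: leading byte 0xD7 = 11010111 → 2-byte char #3 = D7 9F.
Offset 8: leading byte 0xE1 = 11100001 → 3-byte char #4 = E1 96 BB.
Offset 11: leading byte 0xEC = 11101100 → 3-byte char #5 = EC 9D 9B.
Offset 14: leading byte 0xF1 = 11110001 → 4-byte char #6 = F1 8A B7 8F.
Leading byte 0xF1 = 11110001 matches 11110xxx → 4-byte sequence.
Byte 1: 0xF1 = 11110001, payload 001 (3 bits).
Byte 2: 0x8A = 10001010 (10xxxxxx ✓), payload 001010.
Byte 3: 0xB7 = 10110111 (10xxxxxx ✓), payload 110111.
Byte 4: 0x8F = 10001111 (10xxxxxx ✓), payload 001111.
Concatenate: 001001010110111001111 = 0x4ADCF (21 bits → U+4ADCF).

U+4ADCF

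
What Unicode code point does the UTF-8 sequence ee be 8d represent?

Leading byte 0xEE = 11101110 matches 1110xxxx → 3-byte sequence.
Byte 1: 0xEE = 11101110, payload 1110 (4 bits).
Byte 2: 0xBE = 10111110 (10xxxxxx ✓), payload 111110.
Byte 3: 0x8D = 10001101 (10xxxxxx ✓), payload 001101.
Concatenate: 1110111110001101 = 0xEF8D (16 bits → U+EF8D).

U+EF8D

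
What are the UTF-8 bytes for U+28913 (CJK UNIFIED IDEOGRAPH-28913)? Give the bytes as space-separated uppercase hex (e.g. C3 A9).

F0 A8 A4 93

U+28913 = 0x28913 = 166163 decimal. In range U+10000–U+10FFFF → 4-byte form: 11110xxx 10xxxxxx 10xxxxxx 10xxxxxx.
Binary (21 bits): 000101000100100010011.
Split 3+6+6+6: 000 | 101000 | 100100 | 010011.
Byte 1: 11110000 = 0xF0.
Byte 2: 10101000 = 0xA8.
Byte 3: 10100100 = 0xA4.
Byte 4: 10010011 = 0x93.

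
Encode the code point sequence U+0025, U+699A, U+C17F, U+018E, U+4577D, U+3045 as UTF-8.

25 E6 A6 9A EC 85 BF C6 8E F1 85 9D BD E3 81 85

U+0025: 1-byte form → 25.
U+699A: 3-byte form → E6 A6 9A.
U+C17F: 3-byte form → EC 85 BF.
U+018E: 2-byte form → C6 8E.
U+4577D: 4-byte form → F1 85 9D BD.
U+3045: 3-byte form → E3 81 85.
Concatenated (16 bytes): 25 E6 A6 9A EC 85 BF C6 8E F1 85 9D BD E3 81 85.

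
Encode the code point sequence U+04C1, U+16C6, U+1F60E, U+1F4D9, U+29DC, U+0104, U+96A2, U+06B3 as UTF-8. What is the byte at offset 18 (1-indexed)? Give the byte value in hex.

1-indexed offset 18 is 0-indexed offset 17.
U+04C1 → 2-byte form D3 81 at offsets 0–1.
U+16C6 → 3-byte form E1 9B 86 at offsets 2–4.
U+1F60E → 4-byte form F0 9F 98 8E at offsets 5–8.
U+1F4D9 → 4-byte form F0 9F 93 99 at offsets 9–12.
U+29DC → 3-byte form E2 A7 9C at offsets 13–15.
U+0104 → 2-byte form C4 84 at offsets 16–17.
Offset 17 falls in char 6's range; it's byte 2 of C4 84 = 0x84.

0x84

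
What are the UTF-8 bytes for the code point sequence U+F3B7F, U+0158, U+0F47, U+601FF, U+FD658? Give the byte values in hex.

U+F3B7F: 4-byte form → F3 B3 AD BF.
U+0158: 2-byte form → C5 98.
U+0F47: 3-byte form → E0 BD 87.
U+601FF: 4-byte form → F1 A0 87 BF.
U+FD658: 4-byte form → F3 BD 99 98.
Concatenated (17 bytes): F3 B3 AD BF C5 98 E0 BD 87 F1 A0 87 BF F3 BD 99 98.

F3 B3 AD BF C5 98 E0 BD 87 F1 A0 87 BF F3 BD 99 98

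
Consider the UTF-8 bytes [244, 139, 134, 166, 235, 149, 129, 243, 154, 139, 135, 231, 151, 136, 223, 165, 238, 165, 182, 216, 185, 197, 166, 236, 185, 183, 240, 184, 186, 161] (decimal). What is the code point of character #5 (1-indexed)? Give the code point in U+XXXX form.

Offset 0: leading byte 0xF4 = 11110100 → 4-byte char #1 = F4 8B 86 A6.
Offset 4: leading byte 0xEB = 11101011 → 3-byte char #2 = EB 95 81.
Offset 7: leading byte 0xF3 = 11110011 → 4-byte char #3 = F3 9A 8B 87.
Offset 11: leading byte 0xE7 = 11100111 → 3-byte char #4 = E7 97 88.
Offset 14: leading byte 0xDF = 11011111 → 2-byte char #5 = DF A5.
Leading byte 0xDF = 11011111 matches 110xxxxx → 2-byte sequence.
Byte 1: 0xDF = 11011111, payload 11111 (5 bits).
Byte 2: 0xA5 = 10100101 (10xxxxxx ✓), payload 100101.
Concatenate: 11111100101 = 0x7E5 (11 bits → U+07E5).

U+07E5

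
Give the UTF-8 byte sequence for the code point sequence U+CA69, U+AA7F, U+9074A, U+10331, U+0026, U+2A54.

EC A9 A9 EA A9 BF F2 90 9D 8A F0 90 8C B1 26 E2 A9 94

U+CA69: 3-byte form → EC A9 A9.
U+AA7F: 3-byte form → EA A9 BF.
U+9074A: 4-byte form → F2 90 9D 8A.
U+10331: 4-byte form → F0 90 8C B1.
U+0026: 1-byte form → 26.
U+2A54: 3-byte form → E2 A9 94.
Concatenated (18 bytes): EC A9 A9 EA A9 BF F2 90 9D 8A F0 90 8C B1 26 E2 A9 94.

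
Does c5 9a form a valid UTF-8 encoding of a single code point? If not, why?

valid

Leading byte 0xC5 = 11000101 → 2-byte form.
Continuation bytes 0x9A=10011010 all match 10xxxxxx.
Decoded value 0x15A is ≥ 0x80 (shortest form) and not a surrogate.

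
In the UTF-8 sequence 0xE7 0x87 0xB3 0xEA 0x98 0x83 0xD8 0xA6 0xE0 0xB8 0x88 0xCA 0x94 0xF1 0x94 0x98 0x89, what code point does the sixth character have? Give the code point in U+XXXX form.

Offset 0: leading byte 0xE7 = 11100111 → 3-byte char #1 = E7 87 B3.
Offset 3: leading byte 0xEA = 11101010 → 3-byte char #2 = EA 98 83.
Offset 6: leading byte 0xD8 = 11011000 → 2-byte char #3 = D8 A6.
Offset 8: leading byte 0xE0 = 11100000 → 3-byte char #4 = E0 B8 88.
Offset 11: leading byte 0xCA = 11001010 → 2-byte char #5 = CA 94.
Offset 13: leading byte 0xF1 = 11110001 → 4-byte char #6 = F1 94 98 89.
Leading byte 0xF1 = 11110001 matches 11110xxx → 4-byte sequence.
Byte 1: 0xF1 = 11110001, payload 001 (3 bits).
Byte 2: 0x94 = 10010100 (10xxxxxx ✓), payload 010100.
Byte 3: 0x98 = 10011000 (10xxxxxx ✓), payload 011000.
Byte 4: 0x89 = 10001001 (10xxxxxx ✓), payload 001001.
Concatenate: 001010100011000001001 = 0x54609 (21 bits → U+54609).

U+54609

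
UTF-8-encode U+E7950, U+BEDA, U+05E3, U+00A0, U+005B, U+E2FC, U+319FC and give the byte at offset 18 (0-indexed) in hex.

U+E7950 → 4-byte form F3 A7 A5 90 at offsets 0–3.
U+BEDA → 3-byte form EB BB 9A at offsets 4–6.
U+05E3 → 2-byte form D7 A3 at offsets 7–8.
U+00A0 → 2-byte form C2 A0 at offsets 9–10.
U+005B → 1-byte form 5B at offsets 11–11.
U+E2FC → 3-byte form EE 8B BC at offsets 12–14.
U+319FC → 4-byte form F0 B1 A7 BC at offsets 15–18.
Offset 18 falls in char 7's range; it's byte 4 of F0 B1 A7 BC = 0xBC.

0xBC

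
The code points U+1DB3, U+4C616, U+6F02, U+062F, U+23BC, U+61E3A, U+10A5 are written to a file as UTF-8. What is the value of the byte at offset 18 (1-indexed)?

1-indexed offset 18 is 0-indexed offset 17.
U+1DB3 → 3-byte form E1 B6 B3 at offsets 0–2.
U+4C616 → 4-byte form F1 8C 98 96 at offsets 3–6.
U+6F02 → 3-byte form E6 BC 82 at offsets 7–9.
U+062F → 2-byte form D8 AF at offsets 10–11.
U+23BC → 3-byte form E2 8E BC at offsets 12–14.
U+61E3A → 4-byte form F1 A1 B8 BA at offsets 15–18.
Offset 17 falls in char 6's range; it's byte 3 of F1 A1 B8 BA = 0xB8.

0xB8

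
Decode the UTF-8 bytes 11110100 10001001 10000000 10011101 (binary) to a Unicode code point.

U+10901D

Leading byte 0xF4 = 11110100 matches 11110xxx → 4-byte sequence.
Byte 1: 0xF4 = 11110100, payload 100 (3 bits).
Byte 2: 0x89 = 10001001 (10xxxxxx ✓), payload 001001.
Byte 3: 0x80 = 10000000 (10xxxxxx ✓), payload 000000.
Byte 4: 0x9D = 10011101 (10xxxxxx ✓), payload 011101.
Concatenate: 100001001000000011101 = 0x10901D (21 bits → U+10901D).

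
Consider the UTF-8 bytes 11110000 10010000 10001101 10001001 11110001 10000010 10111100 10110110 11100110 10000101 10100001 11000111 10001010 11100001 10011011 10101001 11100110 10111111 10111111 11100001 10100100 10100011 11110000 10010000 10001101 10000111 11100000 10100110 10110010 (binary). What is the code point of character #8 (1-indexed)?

Offset 0: leading byte 0xF0 = 11110000 → 4-byte char #1 = F0 90 8D 89.
Offset 4: leading byte 0xF1 = 11110001 → 4-byte char #2 = F1 82 BC B6.
Offset 8: leading byte 0xE6 = 11100110 → 3-byte char #3 = E6 85 A1.
Offset 11: leading byte 0xC7 = 11000111 → 2-byte char #4 = C7 8A.
Offset 13: leading byte 0xE1 = 11100001 → 3-byte char #5 = E1 9B A9.
Offset 16: leading byte 0xE6 = 11100110 → 3-byte char #6 = E6 BF BF.
Offset 19: leading byte 0xE1 = 11100001 → 3-byte char #7 = E1 A4 A3.
Offset 22: leading byte 0xF0 = 11110000 → 4-byte char #8 = F0 90 8D 87.
Leading byte 0xF0 = 11110000 matches 11110xxx → 4-byte sequence.
Byte 1: 0xF0 = 11110000, payload 000 (3 bits).
Byte 2: 0x90 = 10010000 (10xxxxxx ✓), payload 010000.
Byte 3: 0x8D = 10001101 (10xxxxxx ✓), payload 001101.
Byte 4: 0x87 = 10000111 (10xxxxxx ✓), payload 000111.
Concatenate: 000010000001101000111 = 0x10347 (21 bits → U+10347).

U+10347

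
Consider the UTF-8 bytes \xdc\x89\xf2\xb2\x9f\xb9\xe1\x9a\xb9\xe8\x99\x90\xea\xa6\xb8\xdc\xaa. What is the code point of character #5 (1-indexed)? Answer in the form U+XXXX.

Offset 0: leading byte 0xDC = 11011100 → 2-byte char #1 = DC 89.
Offset 2: leading byte 0xF2 = 11110010 → 4-byte char #2 = F2 B2 9F B9.
Offset 6: leading byte 0xE1 = 11100001 → 3-byte char #3 = E1 9A B9.
Offset 9: leading byte 0xE8 = 11101000 → 3-byte char #4 = E8 99 90.
Offset 12: leading byte 0xEA = 11101010 → 3-byte char #5 = EA A6 B8.
Leading byte 0xEA = 11101010 matches 1110xxxx → 3-byte sequence.
Byte 1: 0xEA = 11101010, payload 1010 (4 bits).
Byte 2: 0xA6 = 10100110 (10xxxxxx ✓), payload 100110.
Byte 3: 0xB8 = 10111000 (10xxxxxx ✓), payload 111000.
Concatenate: 1010100110111000 = 0xA9B8 (16 bits → U+A9B8).

U+A9B8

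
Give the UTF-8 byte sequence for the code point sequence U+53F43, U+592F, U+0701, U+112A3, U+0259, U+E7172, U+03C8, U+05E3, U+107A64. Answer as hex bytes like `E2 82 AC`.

U+53F43: 4-byte form → F1 93 BD 83.
U+592F: 3-byte form → E5 A4 AF.
U+0701: 2-byte form → DC 81.
U+112A3: 4-byte form → F0 91 8A A3.
U+0259: 2-byte form → C9 99.
U+E7172: 4-byte form → F3 A7 85 B2.
U+03C8: 2-byte form → CF 88.
U+05E3: 2-byte form → D7 A3.
U+107A64: 4-byte form → F4 87 A9 A4.
Concatenated (27 bytes): F1 93 BD 83 E5 A4 AF DC 81 F0 91 8A A3 C9 99 F3 A7 85 B2 CF 88 D7 A3 F4 87 A9 A4.

F1 93 BD 83 E5 A4 AF DC 81 F0 91 8A A3 C9 99 F3 A7 85 B2 CF 88 D7 A3 F4 87 A9 A4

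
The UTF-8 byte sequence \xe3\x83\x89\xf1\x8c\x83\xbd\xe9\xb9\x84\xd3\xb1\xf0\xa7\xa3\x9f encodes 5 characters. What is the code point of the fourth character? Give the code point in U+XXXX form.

U+04F1

Offset 0: leading byte 0xE3 = 11100011 → 3-byte char #1 = E3 83 89.
Offset 3: leading byte 0xF1 = 11110001 → 4-byte char #2 = F1 8C 83 BD.
Offset 7: leading byte 0xE9 = 11101001 → 3-byte char #3 = E9 B9 84.
Offset 10: leading byte 0xD3 = 11010011 → 2-byte char #4 = D3 B1.
Leading byte 0xD3 = 11010011 matches 110xxxxx → 2-byte sequence.
Byte 1: 0xD3 = 11010011, payload 10011 (5 bits).
Byte 2: 0xB1 = 10110001 (10xxxxxx ✓), payload 110001.
Concatenate: 10011110001 = 0x4F1 (11 bits → U+04F1).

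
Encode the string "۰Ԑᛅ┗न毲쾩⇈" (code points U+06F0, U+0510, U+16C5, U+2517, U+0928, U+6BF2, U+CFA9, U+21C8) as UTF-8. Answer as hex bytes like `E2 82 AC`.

DB B0 D4 90 E1 9B 85 E2 94 97 E0 A4 A8 E6 AF B2 EC BE A9 E2 87 88

U+06F0: 2-byte form → DB B0.
U+0510: 2-byte form → D4 90.
U+16C5: 3-byte form → E1 9B 85.
U+2517: 3-byte form → E2 94 97.
U+0928: 3-byte form → E0 A4 A8.
U+6BF2: 3-byte form → E6 AF B2.
U+CFA9: 3-byte form → EC BE A9.
U+21C8: 3-byte form → E2 87 88.
Concatenated (22 bytes): DB B0 D4 90 E1 9B 85 E2 94 97 E0 A4 A8 E6 AF B2 EC BE A9 E2 87 88.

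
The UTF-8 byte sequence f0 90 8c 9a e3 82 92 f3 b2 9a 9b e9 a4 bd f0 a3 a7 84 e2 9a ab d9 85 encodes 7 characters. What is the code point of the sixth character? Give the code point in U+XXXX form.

Offset 0: leading byte 0xF0 = 11110000 → 4-byte char #1 = F0 90 8C 9A.
Offset 4: leading byte 0xE3 = 11100011 → 3-byte char #2 = E3 82 92.
Offset 7: leading byte 0xF3 = 11110011 → 4-byte char #3 = F3 B2 9A 9B.
Offset 11: leading byte 0xE9 = 11101001 → 3-byte char #4 = E9 A4 BD.
Offset 14: leading byte 0xF0 = 11110000 → 4-byte char #5 = F0 A3 A7 84.
Offset 18: leading byte 0xE2 = 11100010 → 3-byte char #6 = E2 9A AB.
Leading byte 0xE2 = 11100010 matches 1110xxxx → 3-byte sequence.
Byte 1: 0xE2 = 11100010, payload 0010 (4 bits).
Byte 2: 0x9A = 10011010 (10xxxxxx ✓), payload 011010.
Byte 3: 0xAB = 10101011 (10xxxxxx ✓), payload 101011.
Concatenate: 0010011010101011 = 0x26AB (16 bits → U+26AB).

U+26AB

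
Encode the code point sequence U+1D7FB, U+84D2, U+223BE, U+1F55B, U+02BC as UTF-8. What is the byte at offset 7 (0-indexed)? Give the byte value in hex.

U+1D7FB → 4-byte form F0 9D 9F BB at offsets 0–3.
U+84D2 → 3-byte form E8 93 92 at offsets 4–6.
U+223BE → 4-byte form F0 A2 8E BE at offsets 7–10.
Offset 7 falls in char 3's range; it's byte 1 of F0 A2 8E BE = 0xF0.

0xF0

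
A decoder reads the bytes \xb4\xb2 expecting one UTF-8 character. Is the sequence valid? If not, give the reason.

invalid (continuation byte with no leading byte)

Byte 0xB4 = 10110100 has the form 10xxxxxx — a continuation byte — but there is no preceding leading byte.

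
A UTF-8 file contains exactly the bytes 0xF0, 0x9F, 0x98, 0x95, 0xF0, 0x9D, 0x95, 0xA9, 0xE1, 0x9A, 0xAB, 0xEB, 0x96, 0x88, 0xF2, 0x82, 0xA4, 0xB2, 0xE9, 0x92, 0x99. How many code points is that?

6

Byte at offset 0: 0xF0 = 11110000 → 4-byte char (#1). Advance 4.
Byte at offset 4: 0xF0 = 11110000 → 4-byte char (#2). Advance 4.
Byte at offset 8: 0xE1 = 11100001 → 3-byte char (#3). Advance 3.
Byte at offset 11: 0xEB = 11101011 → 3-byte char (#4). Advance 3.
Byte at offset 14: 0xF2 = 11110010 → 4-byte char (#5). Advance 4.
Byte at offset 18: 0xE9 = 11101001 → 3-byte char (#6). Advance 3.
Reached end at offset 21 after 6 code points.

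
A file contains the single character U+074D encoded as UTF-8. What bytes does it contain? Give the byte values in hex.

U+074D = 0x74D = 1869 decimal. In range U+0080–U+07FF → 2-byte form: 110xxxxx 10xxxxxx.
Binary (11 bits): 11101001101.
Split 5+6: 11101 | 001101.
Byte 1: 11011101 = 0xDD.
Byte 2: 10001101 = 0x8D.

DD 8D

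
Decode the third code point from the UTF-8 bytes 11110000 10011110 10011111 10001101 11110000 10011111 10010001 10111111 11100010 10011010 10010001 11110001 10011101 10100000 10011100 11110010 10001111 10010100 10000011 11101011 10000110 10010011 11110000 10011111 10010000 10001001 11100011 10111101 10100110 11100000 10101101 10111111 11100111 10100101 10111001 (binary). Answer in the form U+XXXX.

U+2691

Offset 0: leading byte 0xF0 = 11110000 → 4-byte char #1 = F0 9E 9F 8D.
Offset 4: leading byte 0xF0 = 11110000 → 4-byte char #2 = F0 9F 91 BF.
Offset 8: leading byte 0xE2 = 11100010 → 3-byte char #3 = E2 9A 91.
Leading byte 0xE2 = 11100010 matches 1110xxxx → 3-byte sequence.
Byte 1: 0xE2 = 11100010, payload 0010 (4 bits).
Byte 2: 0x9A = 10011010 (10xxxxxx ✓), payload 011010.
Byte 3: 0x91 = 10010001 (10xxxxxx ✓), payload 010001.
Concatenate: 0010011010010001 = 0x2691 (16 bits → U+2691).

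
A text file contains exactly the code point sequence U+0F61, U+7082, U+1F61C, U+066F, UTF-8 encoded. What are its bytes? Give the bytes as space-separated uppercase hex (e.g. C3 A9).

U+0F61: 3-byte form → E0 BD A1.
U+7082: 3-byte form → E7 82 82.
U+1F61C: 4-byte form → F0 9F 98 9C.
U+066F: 2-byte form → D9 AF.
Concatenated (12 bytes): E0 BD A1 E7 82 82 F0 9F 98 9C D9 AF.

E0 BD A1 E7 82 82 F0 9F 98 9C D9 AF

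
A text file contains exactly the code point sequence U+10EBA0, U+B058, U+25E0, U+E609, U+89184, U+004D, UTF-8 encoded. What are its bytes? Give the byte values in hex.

U+10EBA0: 4-byte form → F4 8E AE A0.
U+B058: 3-byte form → EB 81 98.
U+25E0: 3-byte form → E2 97 A0.
U+E609: 3-byte form → EE 98 89.
U+89184: 4-byte form → F2 89 86 84.
U+004D: 1-byte form → 4D.
Concatenated (18 bytes): F4 8E AE A0 EB 81 98 E2 97 A0 EE 98 89 F2 89 86 84 4D.

F4 8E AE A0 EB 81 98 E2 97 A0 EE 98 89 F2 89 86 84 4D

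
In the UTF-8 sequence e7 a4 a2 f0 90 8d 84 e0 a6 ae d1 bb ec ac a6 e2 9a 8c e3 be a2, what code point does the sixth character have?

U+268C

Offset 0: leading byte 0xE7 = 11100111 → 3-byte char #1 = E7 A4 A2.
Offset 3: leading byte 0xF0 = 11110000 → 4-byte char #2 = F0 90 8D 84.
Offset 7: leading byte 0xE0 = 11100000 → 3-byte char #3 = E0 A6 AE.
Offset 10: leading byte 0xD1 = 11010001 → 2-byte char #4 = D1 BB.
Offset 12: leading byte 0xEC = 11101100 → 3-byte char #5 = EC AC A6.
Offset 15: leading byte 0xE2 = 11100010 → 3-byte char #6 = E2 9A 8C.
Leading byte 0xE2 = 11100010 matches 1110xxxx → 3-byte sequence.
Byte 1: 0xE2 = 11100010, payload 0010 (4 bits).
Byte 2: 0x9A = 10011010 (10xxxxxx ✓), payload 011010.
Byte 3: 0x8C = 10001100 (10xxxxxx ✓), payload 001100.
Concatenate: 0010011010001100 = 0x268C (16 bits → U+268C).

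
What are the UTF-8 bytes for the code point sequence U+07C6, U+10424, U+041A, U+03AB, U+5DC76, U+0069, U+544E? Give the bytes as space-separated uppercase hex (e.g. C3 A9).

U+07C6: 2-byte form → DF 86.
U+10424: 4-byte form → F0 90 90 A4.
U+041A: 2-byte form → D0 9A.
U+03AB: 2-byte form → CE AB.
U+5DC76: 4-byte form → F1 9D B1 B6.
U+0069: 1-byte form → 69.
U+544E: 3-byte form → E5 91 8E.
Concatenated (18 bytes): DF 86 F0 90 90 A4 D0 9A CE AB F1 9D B1 B6 69 E5 91 8E.

DF 86 F0 90 90 A4 D0 9A CE AB F1 9D B1 B6 69 E5 91 8E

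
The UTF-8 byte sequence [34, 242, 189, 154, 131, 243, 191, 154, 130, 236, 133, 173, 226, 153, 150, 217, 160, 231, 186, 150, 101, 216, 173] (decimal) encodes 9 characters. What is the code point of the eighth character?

Offset 0: leading byte 0x22 = 00100010 → 1-byte char #1 = 22.
Offset 1: leading byte 0xF2 = 11110010 → 4-byte char #2 = F2 BD 9A 83.
Offset 5: leading byte 0xF3 = 11110011 → 4-byte char #3 = F3 BF 9A 82.
Offset 9: leading byte 0xEC = 11101100 → 3-byte char #4 = EC 85 AD.
Offset 12: leading byte 0xE2 = 11100010 → 3-byte char #5 = E2 99 96.
Offset 15: leading byte 0xD9 = 11011001 → 2-byte char #6 = D9 A0.
Offset 17: leading byte 0xE7 = 11100111 → 3-byte char #7 = E7 BA 96.
Offset 20: leading byte 0x65 = 01100101 → 1-byte char #8 = 65.
Leading byte 0x65 = 01100101 matches 0xxxxxxx → 1-byte sequence.
Byte 1: 0x65 = 01100101, payload 1100101 (7 bits).
Concatenate: 1100101 = 0x65 (7 bits → U+0065).

U+0065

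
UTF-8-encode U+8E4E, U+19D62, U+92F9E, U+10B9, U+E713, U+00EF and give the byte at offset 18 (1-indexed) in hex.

1-indexed offset 18 is 0-indexed offset 17.
U+8E4E → 3-byte form E8 B9 8E at offsets 0–2.
U+19D62 → 4-byte form F0 99 B5 A2 at offsets 3–6.
U+92F9E → 4-byte form F2 92 BE 9E at offsets 7–10.
U+10B9 → 3-byte form E1 82 B9 at offsets 11–13.
U+E713 → 3-byte form EE 9C 93 at offsets 14–16.
U+00EF → 2-byte form C3 AF at offsets 17–18.
Offset 17 falls in char 6's range; it's byte 1 of C3 AF = 0xC3.

0xC3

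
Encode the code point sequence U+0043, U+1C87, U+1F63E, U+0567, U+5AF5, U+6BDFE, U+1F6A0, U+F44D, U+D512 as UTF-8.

U+0043: 1-byte form → 43.
U+1C87: 3-byte form → E1 B2 87.
U+1F63E: 4-byte form → F0 9F 98 BE.
U+0567: 2-byte form → D5 A7.
U+5AF5: 3-byte form → E5 AB B5.
U+6BDFE: 4-byte form → F1 AB B7 BE.
U+1F6A0: 4-byte form → F0 9F 9A A0.
U+F44D: 3-byte form → EF 91 8D.
U+D512: 3-byte form → ED 94 92.
Concatenated (27 bytes): 43 E1 B2 87 F0 9F 98 BE D5 A7 E5 AB B5 F1 AB B7 BE F0 9F 9A A0 EF 91 8D ED 94 92.

43 E1 B2 87 F0 9F 98 BE D5 A7 E5 AB B5 F1 AB B7 BE F0 9F 9A A0 EF 91 8D ED 94 92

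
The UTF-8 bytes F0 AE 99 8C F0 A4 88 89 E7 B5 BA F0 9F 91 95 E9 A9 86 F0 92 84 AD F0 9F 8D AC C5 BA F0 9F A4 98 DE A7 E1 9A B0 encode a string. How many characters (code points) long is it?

Byte at offset 0: 0xF0 = 11110000 → 4-byte char (#1). Advance 4.
Byte at offset 4: 0xF0 = 11110000 → 4-byte char (#2). Advance 4.
Byte at offset 8: 0xE7 = 11100111 → 3-byte char (#3). Advance 3.
Byte at offset 11: 0xF0 = 11110000 → 4-byte char (#4). Advance 4.
Byte at offset 15: 0xE9 = 11101001 → 3-byte char (#5). Advance 3.
Byte at offset 18: 0xF0 = 11110000 → 4-byte char (#6). Advance 4.
Byte at offset 22: 0xF0 = 11110000 → 4-byte char (#7). Advance 4.
Byte at offset 26: 0xC5 = 11000101 → 2-byte char (#8). Advance 2.
Byte at offset 28: 0xF0 = 11110000 → 4-byte char (#9). Advance 4.
Byte at offset 32: 0xDE = 11011110 → 2-byte char (#10). Advance 2.
Byte at offset 34: 0xE1 = 11100001 → 3-byte char (#11). Advance 3.
Reached end at offset 37 after 11 code points.

11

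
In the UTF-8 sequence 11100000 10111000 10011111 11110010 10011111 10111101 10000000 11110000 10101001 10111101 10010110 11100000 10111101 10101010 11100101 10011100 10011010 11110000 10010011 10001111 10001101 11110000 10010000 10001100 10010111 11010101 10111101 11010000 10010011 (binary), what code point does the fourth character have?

Offset 0: leading byte 0xE0 = 11100000 → 3-byte char #1 = E0 B8 9F.
Offset 3: leading byte 0xF2 = 11110010 → 4-byte char #2 = F2 9F BD 80.
Offset 7: leading byte 0xF0 = 11110000 → 4-byte char #3 = F0 A9 BD 96.
Offset 11: leading byte 0xE0 = 11100000 → 3-byte char #4 = E0 BD AA.
Leading byte 0xE0 = 11100000 matches 1110xxxx → 3-byte sequence.
Byte 1: 0xE0 = 11100000, payload 0000 (4 bits).
Byte 2: 0xBD = 10111101 (10xxxxxx ✓), payload 111101.
Byte 3: 0xAA = 10101010 (10xxxxxx ✓), payload 101010.
Concatenate: 0000111101101010 = 0xF6A (16 bits → U+0F6A).

U+0F6A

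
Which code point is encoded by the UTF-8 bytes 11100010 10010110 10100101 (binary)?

U+25A5

Leading byte 0xE2 = 11100010 matches 1110xxxx → 3-byte sequence.
Byte 1: 0xE2 = 11100010, payload 0010 (4 bits).
Byte 2: 0x96 = 10010110 (10xxxxxx ✓), payload 010110.
Byte 3: 0xA5 = 10100101 (10xxxxxx ✓), payload 100101.
Concatenate: 0010010110100101 = 0x25A5 (16 bits → U+25A5).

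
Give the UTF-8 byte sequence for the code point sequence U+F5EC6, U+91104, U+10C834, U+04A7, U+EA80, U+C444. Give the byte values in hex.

U+F5EC6: 4-byte form → F3 B5 BB 86.
U+91104: 4-byte form → F2 91 84 84.
U+10C834: 4-byte form → F4 8C A0 B4.
U+04A7: 2-byte form → D2 A7.
U+EA80: 3-byte form → EE AA 80.
U+C444: 3-byte form → EC 91 84.
Concatenated (20 bytes): F3 B5 BB 86 F2 91 84 84 F4 8C A0 B4 D2 A7 EE AA 80 EC 91 84.

F3 B5 BB 86 F2 91 84 84 F4 8C A0 B4 D2 A7 EE AA 80 EC 91 84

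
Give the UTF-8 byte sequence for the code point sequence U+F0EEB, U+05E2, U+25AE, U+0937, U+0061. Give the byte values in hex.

F3 B0 BB AB D7 A2 E2 96 AE E0 A4 B7 61

U+F0EEB: 4-byte form → F3 B0 BB AB.
U+05E2: 2-byte form → D7 A2.
U+25AE: 3-byte form → E2 96 AE.
U+0937: 3-byte form → E0 A4 B7.
U+0061: 1-byte form → 61.
Concatenated (13 bytes): F3 B0 BB AB D7 A2 E2 96 AE E0 A4 B7 61.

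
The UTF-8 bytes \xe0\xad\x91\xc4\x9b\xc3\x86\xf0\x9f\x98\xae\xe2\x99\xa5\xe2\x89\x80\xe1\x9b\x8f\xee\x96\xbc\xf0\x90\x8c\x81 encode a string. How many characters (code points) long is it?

9

Byte at offset 0: 0xE0 = 11100000 → 3-byte char (#1). Advance 3.
Byte at offset 3: 0xC4 = 11000100 → 2-byte char (#2). Advance 2.
Byte at offset 5: 0xC3 = 11000011 → 2-byte char (#3). Advance 2.
Byte at offset 7: 0xF0 = 11110000 → 4-byte char (#4). Advance 4.
Byte at offset 11: 0xE2 = 11100010 → 3-byte char (#5). Advance 3.
Byte at offset 14: 0xE2 = 11100010 → 3-byte char (#6). Advance 3.
Byte at offset 17: 0xE1 = 11100001 → 3-byte char (#7). Advance 3.
Byte at offset 20: 0xEE = 11101110 → 3-byte char (#8). Advance 3.
Byte at offset 23: 0xF0 = 11110000 → 4-byte char (#9). Advance 4.
Reached end at offset 27 after 9 code points.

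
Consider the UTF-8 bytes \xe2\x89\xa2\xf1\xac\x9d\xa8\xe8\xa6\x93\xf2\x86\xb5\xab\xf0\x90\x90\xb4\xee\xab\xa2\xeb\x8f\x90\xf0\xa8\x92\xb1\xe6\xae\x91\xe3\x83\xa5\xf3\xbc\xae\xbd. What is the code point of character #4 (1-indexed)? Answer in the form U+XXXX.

Offset 0: leading byte 0xE2 = 11100010 → 3-byte char #1 = E2 89 A2.
Offset 3: leading byte 0xF1 = 11110001 → 4-byte char #2 = F1 AC 9D A8.
Offset 7: leading byte 0xE8 = 11101000 → 3-byte char #3 = E8 A6 93.
Offset 10: leading byte 0xF2 = 11110010 → 4-byte char #4 = F2 86 B5 AB.
Leading byte 0xF2 = 11110010 matches 11110xxx → 4-byte sequence.
Byte 1: 0xF2 = 11110010, payload 010 (3 bits).
Byte 2: 0x86 = 10000110 (10xxxxxx ✓), payload 000110.
Byte 3: 0xB5 = 10110101 (10xxxxxx ✓), payload 110101.
Byte 4: 0xAB = 10101011 (10xxxxxx ✓), payload 101011.
Concatenate: 010000110110101101011 = 0x86D6B (21 bits → U+86D6B).

U+86D6B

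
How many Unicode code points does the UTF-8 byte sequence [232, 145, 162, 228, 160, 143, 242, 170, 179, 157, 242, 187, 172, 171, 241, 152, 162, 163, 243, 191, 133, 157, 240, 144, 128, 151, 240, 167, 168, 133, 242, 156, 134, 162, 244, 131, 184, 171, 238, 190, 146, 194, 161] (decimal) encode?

Byte at offset 0: 0xE8 = 11101000 → 3-byte char (#1). Advance 3.
Byte at offset 3: 0xE4 = 11100100 → 3-byte char (#2). Advance 3.
Byte at offset 6: 0xF2 = 11110010 → 4-byte char (#3). Advance 4.
Byte at offset 10: 0xF2 = 11110010 → 4-byte char (#4). Advance 4.
Byte at offset 14: 0xF1 = 11110001 → 4-byte char (#5). Advance 4.
Byte at offset 18: 0xF3 = 11110011 → 4-byte char (#6). Advance 4.
Byte at offset 22: 0xF0 = 11110000 → 4-byte char (#7). Advance 4.
Byte at offset 26: 0xF0 = 11110000 → 4-byte char (#8). Advance 4.
Byte at offset 30: 0xF2 = 11110010 → 4-byte char (#9). Advance 4.
Byte at offset 34: 0xF4 = 11110100 → 4-byte char (#10). Advance 4.
Byte at offset 38: 0xEE = 11101110 → 3-byte char (#11). Advance 3.
Byte at offset 41: 0xC2 = 11000010 → 2-byte char (#12). Advance 2.
Reached end at offset 43 after 12 code points.

12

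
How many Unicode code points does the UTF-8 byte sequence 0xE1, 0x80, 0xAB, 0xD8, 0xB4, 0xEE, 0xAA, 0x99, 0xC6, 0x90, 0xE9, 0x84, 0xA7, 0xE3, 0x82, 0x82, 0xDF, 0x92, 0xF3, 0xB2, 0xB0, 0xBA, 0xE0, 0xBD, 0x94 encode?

Byte at offset 0: 0xE1 = 11100001 → 3-byte char (#1). Advance 3.
Byte at offset 3: 0xD8 = 11011000 → 2-byte char (#2). Advance 2.
Byte at offset 5: 0xEE = 11101110 → 3-byte char (#3). Advance 3.
Byte at offset 8: 0xC6 = 11000110 → 2-byte char (#4). Advance 2.
Byte at offset 10: 0xE9 = 11101001 → 3-byte char (#5). Advance 3.
Byte at offset 13: 0xE3 = 11100011 → 3-byte char (#6). Advance 3.
Byte at offset 16: 0xDF = 11011111 → 2-byte char (#7). Advance 2.
Byte at offset 18: 0xF3 = 11110011 → 4-byte char (#8). Advance 4.
Byte at offset 22: 0xE0 = 11100000 → 3-byte char (#9). Advance 3.
Reached end at offset 25 after 9 code points.

9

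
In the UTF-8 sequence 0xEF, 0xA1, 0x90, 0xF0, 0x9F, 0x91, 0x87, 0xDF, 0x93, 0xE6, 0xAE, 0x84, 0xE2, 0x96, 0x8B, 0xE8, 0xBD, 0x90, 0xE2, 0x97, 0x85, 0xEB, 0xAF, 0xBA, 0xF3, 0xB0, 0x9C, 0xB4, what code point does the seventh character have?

Offset 0: leading byte 0xEF = 11101111 → 3-byte char #1 = EF A1 90.
Offset 3: leading byte 0xF0 = 11110000 → 4-byte char #2 = F0 9F 91 87.
Offset 7: leading byte 0xDF = 11011111 → 2-byte char #3 = DF 93.
Offset 9: leading byte 0xE6 = 11100110 → 3-byte char #4 = E6 AE 84.
Offset 12: leading byte 0xE2 = 11100010 → 3-byte char #5 = E2 96 8B.
Offset 15: leading byte 0xE8 = 11101000 → 3-byte char #6 = E8 BD 90.
Offset 18: leading byte 0xE2 = 11100010 → 3-byte char #7 = E2 97 85.
Leading byte 0xE2 = 11100010 matches 1110xxxx → 3-byte sequence.
Byte 1: 0xE2 = 11100010, payload 0010 (4 bits).
Byte 2: 0x97 = 10010111 (10xxxxxx ✓), payload 010111.
Byte 3: 0x85 = 10000101 (10xxxxxx ✓), payload 000101.
Concatenate: 0010010111000101 = 0x25C5 (16 bits → U+25C5).

U+25C5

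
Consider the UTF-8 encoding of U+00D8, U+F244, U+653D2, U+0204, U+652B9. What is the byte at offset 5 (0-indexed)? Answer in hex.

U+00D8 → 2-byte form C3 98 at offsets 0–1.
U+F244 → 3-byte form EF 89 84 at offsets 2–4.
U+653D2 → 4-byte form F1 A5 8F 92 at offsets 5–8.
Offset 5 falls in char 3's range; it's byte 1 of F1 A5 8F 92 = 0xF1.

0xF1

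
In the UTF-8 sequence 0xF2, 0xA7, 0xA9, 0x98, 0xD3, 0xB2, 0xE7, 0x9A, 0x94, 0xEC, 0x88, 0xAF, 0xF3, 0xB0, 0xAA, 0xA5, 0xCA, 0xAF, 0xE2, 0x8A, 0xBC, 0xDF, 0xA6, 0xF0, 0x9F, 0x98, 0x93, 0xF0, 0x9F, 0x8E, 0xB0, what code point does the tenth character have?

Offset 0: leading byte 0xF2 = 11110010 → 4-byte char #1 = F2 A7 A9 98.
Offset 4: leading byte 0xD3 = 11010011 → 2-byte char #2 = D3 B2.
Offset 6: leading byte 0xE7 = 11100111 → 3-byte char #3 = E7 9A 94.
Offset 9: leading byte 0xEC = 11101100 → 3-byte char #4 = EC 88 AF.
Offset 12: leading byte 0xF3 = 11110011 → 4-byte char #5 = F3 B0 AA A5.
Offset 16: leading byte 0xCA = 11001010 → 2-byte char #6 = CA AF.
Offset 18: leading byte 0xE2 = 11100010 → 3-byte char #7 = E2 8A BC.
Offset 21: leading byte 0xDF = 11011111 → 2-byte char #8 = DF A6.
Offset 23: leading byte 0xF0 = 11110000 → 4-byte char #9 = F0 9F 98 93.
Offset 27: leading byte 0xF0 = 11110000 → 4-byte char #10 = F0 9F 8E B0.
Leading byte 0xF0 = 11110000 matches 11110xxx → 4-byte sequence.
Byte 1: 0xF0 = 11110000, payload 000 (3 bits).
Byte 2: 0x9F = 10011111 (10xxxxxx ✓), payload 011111.
Byte 3: 0x8E = 10001110 (10xxxxxx ✓), payload 001110.
Byte 4: 0xB0 = 10110000 (10xxxxxx ✓), payload 110000.
Concatenate: 000011111001110110000 = 0x1F3B0 (21 bits → U+1F3B0).

U+1F3B0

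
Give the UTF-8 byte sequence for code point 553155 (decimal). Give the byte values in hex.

F2 87 83 83

U+870C3 = 0x870C3 = 553155 decimal. In range U+10000–U+10FFFF → 4-byte form: 11110xxx 10xxxxxx 10xxxxxx 10xxxxxx.
Binary (21 bits): 010000111000011000011.
Split 3+6+6+6: 010 | 000111 | 000011 | 000011.
Byte 1: 11110010 = 0xF2.
Byte 2: 10000111 = 0x87.
Byte 3: 10000011 = 0x83.
Byte 4: 10000011 = 0x83.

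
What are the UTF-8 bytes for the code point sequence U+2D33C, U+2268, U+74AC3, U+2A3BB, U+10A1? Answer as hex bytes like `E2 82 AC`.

U+2D33C: 4-byte form → F0 AD 8C BC.
U+2268: 3-byte form → E2 89 A8.
U+74AC3: 4-byte form → F1 B4 AB 83.
U+2A3BB: 4-byte form → F0 AA 8E BB.
U+10A1: 3-byte form → E1 82 A1.
Concatenated (18 bytes): F0 AD 8C BC E2 89 A8 F1 B4 AB 83 F0 AA 8E BB E1 82 A1.

F0 AD 8C BC E2 89 A8 F1 B4 AB 83 F0 AA 8E BB E1 82 A1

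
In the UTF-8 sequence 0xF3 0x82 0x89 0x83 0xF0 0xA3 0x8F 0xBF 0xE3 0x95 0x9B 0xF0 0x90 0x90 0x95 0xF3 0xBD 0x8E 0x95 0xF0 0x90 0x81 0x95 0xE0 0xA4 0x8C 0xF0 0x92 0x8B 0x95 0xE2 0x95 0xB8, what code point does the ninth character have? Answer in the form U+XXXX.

Offset 0: leading byte 0xF3 = 11110011 → 4-byte char #1 = F3 82 89 83.
Offset 4: leading byte 0xF0 = 11110000 → 4-byte char #2 = F0 A3 8F BF.
Offset 8: leading byte 0xE3 = 11100011 → 3-byte char #3 = E3 95 9B.
Offset 11: leading byte 0xF0 = 11110000 → 4-byte char #4 = F0 90 90 95.
Offset 15: leading byte 0xF3 = 11110011 → 4-byte char #5 = F3 BD 8E 95.
Offset 19: leading byte 0xF0 = 11110000 → 4-byte char #6 = F0 90 81 95.
Offset 23: leading byte 0xE0 = 11100000 → 3-byte char #7 = E0 A4 8C.
Offset 26: leading byte 0xF0 = 11110000 → 4-byte char #8 = F0 92 8B 95.
Offset 30: leading byte 0xE2 = 11100010 → 3-byte char #9 = E2 95 B8.
Leading byte 0xE2 = 11100010 matches 1110xxxx → 3-byte sequence.
Byte 1: 0xE2 = 11100010, payload 0010 (4 bits).
Byte 2: 0x95 = 10010101 (10xxxxxx ✓), payload 010101.
Byte 3: 0xB8 = 10111000 (10xxxxxx ✓), payload 111000.
Concatenate: 0010010101111000 = 0x2578 (16 bits → U+2578).

U+2578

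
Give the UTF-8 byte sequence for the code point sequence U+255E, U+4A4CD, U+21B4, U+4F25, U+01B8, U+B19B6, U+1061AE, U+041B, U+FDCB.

U+255E: 3-byte form → E2 95 9E.
U+4A4CD: 4-byte form → F1 8A 93 8D.
U+21B4: 3-byte form → E2 86 B4.
U+4F25: 3-byte form → E4 BC A5.
U+01B8: 2-byte form → C6 B8.
U+B19B6: 4-byte form → F2 B1 A6 B6.
U+1061AE: 4-byte form → F4 86 86 AE.
U+041B: 2-byte form → D0 9B.
U+FDCB: 3-byte form → EF B7 8B.
Concatenated (28 bytes): E2 95 9E F1 8A 93 8D E2 86 B4 E4 BC A5 C6 B8 F2 B1 A6 B6 F4 86 86 AE D0 9B EF B7 8B.

E2 95 9E F1 8A 93 8D E2 86 B4 E4 BC A5 C6 B8 F2 B1 A6 B6 F4 86 86 AE D0 9B EF B7 8B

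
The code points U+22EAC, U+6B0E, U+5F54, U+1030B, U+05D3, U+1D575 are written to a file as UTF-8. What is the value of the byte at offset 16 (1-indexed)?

0x93

1-indexed offset 16 is 0-indexed offset 15.
U+22EAC → 4-byte form F0 A2 BA AC at offsets 0–3.
U+6B0E → 3-byte form E6 AC 8E at offsets 4–6.
U+5F54 → 3-byte form E5 BD 94 at offsets 7–9.
U+1030B → 4-byte form F0 90 8C 8B at offsets 10–13.
U+05D3 → 2-byte form D7 93 at offsets 14–15.
Offset 15 falls in char 5's range; it's byte 2 of D7 93 = 0x93.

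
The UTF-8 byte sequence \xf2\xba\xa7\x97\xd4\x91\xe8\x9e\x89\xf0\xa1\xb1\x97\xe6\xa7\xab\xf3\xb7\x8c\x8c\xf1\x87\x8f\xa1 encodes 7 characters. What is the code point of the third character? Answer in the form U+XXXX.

Offset 0: leading byte 0xF2 = 11110010 → 4-byte char #1 = F2 BA A7 97.
Offset 4: leading byte 0xD4 = 11010100 → 2-byte char #2 = D4 91.
Offset 6: leading byte 0xE8 = 11101000 → 3-byte char #3 = E8 9E 89.
Leading byte 0xE8 = 11101000 matches 1110xxxx → 3-byte sequence.
Byte 1: 0xE8 = 11101000, payload 1000 (4 bits).
Byte 2: 0x9E = 10011110 (10xxxxxx ✓), payload 011110.
Byte 3: 0x89 = 10001001 (10xxxxxx ✓), payload 001001.
Concatenate: 1000011110001001 = 0x8789 (16 bits → U+8789).

U+8789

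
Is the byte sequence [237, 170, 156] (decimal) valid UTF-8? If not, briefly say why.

invalid (encodes a surrogate (U+D800–U+DFFF))

Structurally a 3-byte sequence; payload = 0xDA9C.
But 0xDA9C is in U+D800–U+DFFF, the surrogate range. Surrogates are not Unicode scalar values and are forbidden in UTF-8.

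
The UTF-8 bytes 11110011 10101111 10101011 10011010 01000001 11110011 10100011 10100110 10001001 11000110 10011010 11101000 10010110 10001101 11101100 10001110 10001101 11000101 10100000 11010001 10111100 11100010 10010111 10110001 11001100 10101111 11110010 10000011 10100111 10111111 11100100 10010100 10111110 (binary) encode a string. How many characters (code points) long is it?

12

Byte at offset 0: 0xF3 = 11110011 → 4-byte char (#1). Advance 4.
Byte at offset 4: 0x41 = 01000001 → 1-byte char (#2). Advance 1.
Byte at offset 5: 0xF3 = 11110011 → 4-byte char (#3). Advance 4.
Byte at offset 9: 0xC6 = 11000110 → 2-byte char (#4). Advance 2.
Byte at offset 11: 0xE8 = 11101000 → 3-byte char (#5). Advance 3.
Byte at offset 14: 0xEC = 11101100 → 3-byte char (#6). Advance 3.
Byte at offset 17: 0xC5 = 11000101 → 2-byte char (#7). Advance 2.
Byte at offset 19: 0xD1 = 11010001 → 2-byte char (#8). Advance 2.
Byte at offset 21: 0xE2 = 11100010 → 3-byte char (#9). Advance 3.
Byte at offset 24: 0xCC = 11001100 → 2-byte char (#10). Advance 2.
Byte at offset 26: 0xF2 = 11110010 → 4-byte char (#11). Advance 4.
Byte at offset 30: 0xE4 = 11100100 → 3-byte char (#12). Advance 3.
Reached end at offset 33 after 12 code points.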